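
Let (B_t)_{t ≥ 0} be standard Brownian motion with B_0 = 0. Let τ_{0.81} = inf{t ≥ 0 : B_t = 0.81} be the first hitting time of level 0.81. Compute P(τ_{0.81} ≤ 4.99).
P(τ_{0.81} ≤ 4.99) = 2(1 − Φ(0.81/√4.99)) = 2(1 − Φ(0.3626)) ≈ 0.7169

By the reflection principle for standard BM, P(τ_b ≤ t) = 2 · P(B_t ≥ b). Since B_t ~ N(0, t), P(B_t ≥ 0.81) = 1 − Φ(0.81/√t) = 1 − Φ(0.81/√4.99) = 1 − Φ(0.3626) ≈ 0.35845. Doubling: P(τ_{0.81} ≤ 4.99) ≈ 2 · 0.35845 = 0.71690 ≈ 0.7169.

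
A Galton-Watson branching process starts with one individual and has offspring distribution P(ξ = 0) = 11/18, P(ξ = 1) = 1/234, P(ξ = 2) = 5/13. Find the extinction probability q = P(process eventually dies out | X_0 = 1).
q = 1

Mean offspring μ = 0·11/18 + 1·1/234 + 2·5/13 = 181/234 ≤ 1. For μ ≤ 1 with offspring not concentrated at 1, the Galton-Watson process goes extinct almost surely, so q = 1.
(Algebraic check: The pgf is f(s) = 11/18 + 1/234·s + 5/13·s². The extinction probability q is the smallest fixed point of f in [0, 1]. Setting s = f(s):
  5/13·s² + (1/234 − 1)·s + 11/18 = 0
  5/13·s² − (11/18 + 5/13)·s + 11/18 = 0
which factors as (s − 1)·(5/13·s − 11/18) = 0, giving roots s = 1 and s = (11/18)/(5/13) = 143/90. Since 143/90 ≥ 1, the smallest root in [0, 1] is s = 1.)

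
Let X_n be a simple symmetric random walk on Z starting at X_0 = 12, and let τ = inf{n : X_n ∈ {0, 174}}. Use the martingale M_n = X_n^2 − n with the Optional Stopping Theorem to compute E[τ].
E[τ] = 1944

M_n = X_n^2 − n is a martingale (since E[X_{n+1}^2 | F_n] = X_n^2 + 1). By OST (τ has finite mean in a bounded region), E[M_τ] = E[M_0] = X_0^2 − 0 = 12^2 = 144. Also E[M_τ] = E[X_τ^2] − E[τ]. The walk exits at 0 or 174, with P(hit 174 first) = 12/174, so E[X_τ^2] = 174^2 · 12/174 + 0 = 2088. Thus E[τ] = E[X_τ^2] − E[M_τ] = 2088 − 144 = 1944 = 12(174 − 12) = 1944.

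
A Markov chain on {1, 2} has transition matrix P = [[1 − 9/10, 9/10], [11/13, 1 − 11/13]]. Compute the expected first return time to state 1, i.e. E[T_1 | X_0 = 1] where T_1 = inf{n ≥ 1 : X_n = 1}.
E[T_1 | X_0 = 1] = 1/π_1 = 227/110

For an irreducible recurrent Markov chain with stationary distribution π, E[T_i | X_0 = i] = 1/π_i (Kac's formula). Here π_1 = (11/13)/(9/10 + 11/13) = (11/13)/(227/130) = 110/227, so E[T_1 | X_0 = 1] = 1/π_1 = (9/10 + 11/13)/(11/13) = (227/130)/(11/13) = 227/110.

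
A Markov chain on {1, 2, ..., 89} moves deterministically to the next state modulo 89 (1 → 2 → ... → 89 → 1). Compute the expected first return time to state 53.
E[T_53 | X_0 = 53] = 89

The chain cycles deterministically, so starting at state 53 it returns in exactly 89 steps. Equivalently, the stationary distribution is uniform π_j = 1/89 for every state j, so by Kac's formula E[T_53] = 1/π_53 = 89.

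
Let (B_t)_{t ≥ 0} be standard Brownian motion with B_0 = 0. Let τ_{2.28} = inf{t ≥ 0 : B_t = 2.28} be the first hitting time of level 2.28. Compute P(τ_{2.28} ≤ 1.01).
P(τ_{2.28} ≤ 1.01) = 2(1 − Φ(2.28/√1.01)) = 2(1 − Φ(2.2687)) ≈ 0.0233

By the reflection principle for standard BM, P(τ_b ≤ t) = 2 · P(B_t ≥ b). Since B_t ~ N(0, t), P(B_t ≥ 2.28) = 1 − Φ(2.28/√t) = 1 − Φ(2.28/√1.01) = 1 − Φ(2.2687) ≈ 0.01164. Doubling: P(τ_{2.28} ≤ 1.01) ≈ 2 · 0.01164 = 0.02328 ≈ 0.0233.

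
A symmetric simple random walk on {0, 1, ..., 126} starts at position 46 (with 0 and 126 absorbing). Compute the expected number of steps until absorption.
E[τ | X_0 = 46] = 3680

Let v_k = E[τ | X_0 = k]. Boundary: v_0 = v_126 = 0. Recurrence: v_k = 1 + (v_{k-1} + v_{k+1})/2 for 1 ≤ k ≤ 125. The particular solution to v_k − (v_{k-1} + v_{k+1})/2 = 1 is v_k = −k^2. Adding homogeneous solution A + B k and matching boundaries gives v_k = k (126 − k). Substituting k = 46: v_46 = 46 · 80 = 3680.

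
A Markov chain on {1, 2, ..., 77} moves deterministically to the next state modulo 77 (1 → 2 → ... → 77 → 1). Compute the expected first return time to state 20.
E[T_20 | X_0 = 20] = 77

The chain cycles deterministically, so starting at state 20 it returns in exactly 77 steps. Equivalently, the stationary distribution is uniform π_j = 1/77 for every state j, so by Kac's formula E[T_20] = 1/π_20 = 77.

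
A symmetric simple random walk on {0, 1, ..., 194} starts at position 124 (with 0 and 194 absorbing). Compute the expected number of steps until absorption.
E[τ | X_0 = 124] = 8680

Let v_k = E[τ | X_0 = k]. Boundary: v_0 = v_194 = 0. Recurrence: v_k = 1 + (v_{k-1} + v_{k+1})/2 for 1 ≤ k ≤ 193. The particular solution to v_k − (v_{k-1} + v_{k+1})/2 = 1 is v_k = −k^2. Adding homogeneous solution A + B k and matching boundaries gives v_k = k (194 − k). Substituting k = 124: v_124 = 124 · 70 = 8680.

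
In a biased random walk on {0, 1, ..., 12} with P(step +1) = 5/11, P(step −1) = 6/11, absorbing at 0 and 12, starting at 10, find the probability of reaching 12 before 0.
P(hit 12 before 0) = (1 − (6/5)^10) / (1 − (6/5)^12) = 115228525/175694701

Let u_k denote P(reach 12 before 0 | start at k). Boundary: u_0 = 0, u_12 = 1. Recurrence: u_k = 5/11·u_{k+1} + 6/11·u_{k-1} for 1 ≤ k ≤ 11. Try u_k = A + B·r^k with r = q/p = (6/11)/(5/11) = 6/5. Substitution satisfies the recurrence; boundary conditions give:
  u_k = (1 − r^k) / (1 − r^N) = (1 − (6/5)^10) / (1 − (6/5)^12) = 115228525/175694701.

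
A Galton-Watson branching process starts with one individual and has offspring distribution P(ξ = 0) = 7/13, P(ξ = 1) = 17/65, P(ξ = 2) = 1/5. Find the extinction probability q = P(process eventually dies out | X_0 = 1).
q = 1

Mean offspring μ = 0·7/13 + 1·17/65 + 2·1/5 = 43/65 ≤ 1. For μ ≤ 1 with offspring not concentrated at 1, the Galton-Watson process goes extinct almost surely, so q = 1.
(Algebraic check: The pgf is f(s) = 7/13 + 17/65·s + 1/5·s². The extinction probability q is the smallest fixed point of f in [0, 1]. Setting s = f(s):
  1/5·s² + (17/65 − 1)·s + 7/13 = 0
  1/5·s² − (7/13 + 1/5)·s + 7/13 = 0
which factors as (s − 1)·(1/5·s − 7/13) = 0, giving roots s = 1 and s = (7/13)/(1/5) = 35/13. Since 35/13 ≥ 1, the smallest root in [0, 1] is s = 1.)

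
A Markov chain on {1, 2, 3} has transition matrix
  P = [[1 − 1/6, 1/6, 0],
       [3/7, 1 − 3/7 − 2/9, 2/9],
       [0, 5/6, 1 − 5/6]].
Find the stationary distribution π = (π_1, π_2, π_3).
π = (270/403, 105/403, 28/403)

This is a birth-death chain on three states, which satisfies detailed balance: π_1 · P_{12} = π_2 · P_{21} and π_2 · P_{23} = π_3 · P_{32}.
From π_1 · 1/6 = π_2 · 3/7: π_2/π_1 = (1/6)/(3/7) = 7/18.
From π_2 · 2/9 = π_3 · 5/6: π_3/π_2 = (2/9)/(5/6) = 4/15.
Take π_1 proportional to 1; then unnormalized π = (1, 7/18, 14/135). Normalize by dividing by the sum 403/270:
  π = (270/403, 105/403, 28/403).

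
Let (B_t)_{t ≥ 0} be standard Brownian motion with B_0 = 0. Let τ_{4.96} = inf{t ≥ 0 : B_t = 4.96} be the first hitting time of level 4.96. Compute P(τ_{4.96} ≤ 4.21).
P(τ_{4.96} ≤ 4.21) = 2(1 − Φ(4.96/√4.21)) = 2(1 − Φ(2.4174)) ≈ 0.0156

By the reflection principle for standard BM, P(τ_b ≤ t) = 2 · P(B_t ≥ b). Since B_t ~ N(0, t), P(B_t ≥ 4.96) = 1 − Φ(4.96/√t) = 1 − Φ(4.96/√4.21) = 1 − Φ(2.4174) ≈ 0.00782. Doubling: P(τ_{4.96} ≤ 4.21) ≈ 2 · 0.00782 = 0.01564 ≈ 0.0156.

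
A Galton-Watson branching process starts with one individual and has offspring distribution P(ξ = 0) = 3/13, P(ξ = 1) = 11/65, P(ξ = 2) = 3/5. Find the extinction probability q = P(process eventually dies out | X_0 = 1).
q = 5/13

The pgf is f(s) = 3/13 + 11/65·s + 3/5·s². The extinction probability q is the smallest fixed point of f in [0, 1]. Setting s = f(s):
  3/5·s² + (11/65 − 1)·s + 3/13 = 0
  3/5·s² − (3/13 + 3/5)·s + 3/13 = 0
which factors as (s − 1)·(3/5·s − 3/13) = 0, giving roots s = 1 and s = (3/13)/(3/5) = 5/13.
Mean offspring μ = 11/65 + 2·3/5 = 89/65 > 1 (supercritical), so q < 1. The extinction probability is the smaller root: q = (3/13)/(3/5) = 5/13.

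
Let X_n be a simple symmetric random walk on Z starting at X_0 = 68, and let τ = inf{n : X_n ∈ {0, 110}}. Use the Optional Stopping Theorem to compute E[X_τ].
E[X_τ] = 68

X_n is a martingale and τ is a bounded-mean stopping time (indeed τ is finite a.s. with bounded expectation since the walk is in a bounded region). By the OST, E[X_τ] = E[X_0] = 68. Equivalently: E[X_τ] = 110 · P(hit 110 first) + 0 · P(hit 0 first) = 110 · (68/110) = 68.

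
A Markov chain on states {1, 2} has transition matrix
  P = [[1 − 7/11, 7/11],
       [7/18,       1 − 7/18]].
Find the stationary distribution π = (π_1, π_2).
π_1 = 11/29, π_2 = 18/29

Solve πP = π with π_1 + π_2 = 1. From πP = π: π_1 · (1 − 7/11) + π_2 · 7/18 = π_1 ⇒ π_2 · 7/18 = π_1 · 7/11 ⇒ π_2/π_1 = (7/11)/(7/18) = 18/11. Together with π_1 + π_2 = 1:
  π_1 = (7/18)/(7/11 + 7/18) = (7/18)/(203/198) = 11/29,
  π_2 = (7/11)/(7/11 + 7/18) = (7/11)/(203/198) = 18/29.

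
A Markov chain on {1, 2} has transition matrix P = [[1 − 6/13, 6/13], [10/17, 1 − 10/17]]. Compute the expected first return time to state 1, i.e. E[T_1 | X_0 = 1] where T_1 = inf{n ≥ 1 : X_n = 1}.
E[T_1 | X_0 = 1] = 1/π_1 = 116/65

For an irreducible recurrent Markov chain with stationary distribution π, E[T_i | X_0 = i] = 1/π_i (Kac's formula). Here π_1 = (10/17)/(6/13 + 10/17) = (10/17)/(232/221) = 65/116, so E[T_1 | X_0 = 1] = 1/π_1 = (6/13 + 10/17)/(10/17) = (232/221)/(10/17) = 116/65.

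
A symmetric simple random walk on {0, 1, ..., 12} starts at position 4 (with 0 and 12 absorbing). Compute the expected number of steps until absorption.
E[τ | X_0 = 4] = 32

Let v_k = E[τ | X_0 = k]. Boundary: v_0 = v_12 = 0. Recurrence: v_k = 1 + (v_{k-1} + v_{k+1})/2 for 1 ≤ k ≤ 11. The particular solution to v_k − (v_{k-1} + v_{k+1})/2 = 1 is v_k = −k^2. Adding homogeneous solution A + B k and matching boundaries gives v_k = k (12 − k). Substituting k = 4: v_4 = 4 · 8 = 32.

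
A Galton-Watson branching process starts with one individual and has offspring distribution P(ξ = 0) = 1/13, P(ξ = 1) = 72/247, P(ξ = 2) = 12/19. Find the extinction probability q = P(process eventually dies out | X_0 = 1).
q = 19/156

The pgf is f(s) = 1/13 + 72/247·s + 12/19·s². The extinction probability q is the smallest fixed point of f in [0, 1]. Setting s = f(s):
  12/19·s² + (72/247 − 1)·s + 1/13 = 0
  12/19·s² − (1/13 + 12/19)·s + 1/13 = 0
which factors as (s − 1)·(12/19·s − 1/13) = 0, giving roots s = 1 and s = (1/13)/(12/19) = 19/156.
Mean offspring μ = 72/247 + 2·12/19 = 384/247 > 1 (supercritical), so q < 1. The extinction probability is the smaller root: q = (1/13)/(12/19) = 19/156.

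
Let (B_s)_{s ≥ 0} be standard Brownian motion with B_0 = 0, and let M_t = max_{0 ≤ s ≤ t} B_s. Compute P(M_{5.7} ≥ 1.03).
P(M_{5.7} ≥ 1.03) = 2·P(B_{5.7} ≥ 1.03) = 2(1 − Φ(1.03/√5.7)) ≈ 0.6662

By the reflection principle for Brownian motion, P(M_t ≥ a) = 2 · P(B_t ≥ a) for a ≥ 0. Since B_t ~ N(0, t), P(B_t ≥ 1.03) = 1 − Φ(1.03/√t) = 1 − Φ(1.03/√5.7) = 1 − Φ(0.4314). So
  P(M_{5.7} ≥ 1.03) = 2(1 − Φ(0.4314)) ≈ 0.6662.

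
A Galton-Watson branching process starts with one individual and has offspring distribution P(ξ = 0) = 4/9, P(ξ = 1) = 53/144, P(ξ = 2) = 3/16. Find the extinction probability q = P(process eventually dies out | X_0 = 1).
q = 1

Mean offspring μ = 0·4/9 + 1·53/144 + 2·3/16 = 107/144 ≤ 1. For μ ≤ 1 with offspring not concentrated at 1, the Galton-Watson process goes extinct almost surely, so q = 1.
(Algebraic check: The pgf is f(s) = 4/9 + 53/144·s + 3/16·s². The extinction probability q is the smallest fixed point of f in [0, 1]. Setting s = f(s):
  3/16·s² + (53/144 − 1)·s + 4/9 = 0
  3/16·s² − (4/9 + 3/16)·s + 4/9 = 0
which factors as (s − 1)·(3/16·s − 4/9) = 0, giving roots s = 1 and s = (4/9)/(3/16) = 64/27. Since 64/27 ≥ 1, the smallest root in [0, 1] is s = 1.)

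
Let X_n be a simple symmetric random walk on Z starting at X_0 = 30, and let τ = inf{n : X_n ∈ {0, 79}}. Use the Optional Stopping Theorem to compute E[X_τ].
E[X_τ] = 30

X_n is a martingale and τ is a bounded-mean stopping time (indeed τ is finite a.s. with bounded expectation since the walk is in a bounded region). By the OST, E[X_τ] = E[X_0] = 30. Equivalently: E[X_τ] = 79 · P(hit 79 first) + 0 · P(hit 0 first) = 79 · (30/79) = 30.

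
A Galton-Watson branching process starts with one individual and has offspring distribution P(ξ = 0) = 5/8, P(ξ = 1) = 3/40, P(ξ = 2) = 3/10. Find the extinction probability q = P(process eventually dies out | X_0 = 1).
q = 1

Mean offspring μ = 0·5/8 + 1·3/40 + 2·3/10 = 27/40 ≤ 1. For μ ≤ 1 with offspring not concentrated at 1, the Galton-Watson process goes extinct almost surely, so q = 1.
(Algebraic check: The pgf is f(s) = 5/8 + 3/40·s + 3/10·s². The extinction probability q is the smallest fixed point of f in [0, 1]. Setting s = f(s):
  3/10·s² + (3/40 − 1)·s + 5/8 = 0
  3/10·s² − (5/8 + 3/10)·s + 5/8 = 0
which factors as (s − 1)·(3/10·s − 5/8) = 0, giving roots s = 1 and s = (5/8)/(3/10) = 25/12. Since 25/12 ≥ 1, the smallest root in [0, 1] is s = 1.)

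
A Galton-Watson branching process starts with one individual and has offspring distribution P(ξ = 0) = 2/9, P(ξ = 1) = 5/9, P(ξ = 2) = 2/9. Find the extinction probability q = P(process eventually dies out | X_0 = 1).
q = 1

Mean offspring μ = 0·2/9 + 1·5/9 + 2·2/9 = 1 ≤ 1. For μ ≤ 1 with offspring not concentrated at 1, the Galton-Watson process goes extinct almost surely, so q = 1.
(Algebraic check: The pgf is f(s) = 2/9 + 5/9·s + 2/9·s². The extinction probability q is the smallest fixed point of f in [0, 1]. Setting s = f(s):
  2/9·s² + (5/9 − 1)·s + 2/9 = 0
  2/9·s² − (2/9 + 2/9)·s + 2/9 = 0
which factors as (s − 1)·(2/9·s − 2/9) = 0, giving roots s = 1 and s = (2/9)/(2/9) = 1. Since 1 ≥ 1, the smallest root in [0, 1] is s = 1.)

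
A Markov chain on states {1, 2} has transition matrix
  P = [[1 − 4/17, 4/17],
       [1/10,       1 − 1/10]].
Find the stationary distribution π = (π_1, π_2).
π_1 = 17/57, π_2 = 40/57

Solve πP = π with π_1 + π_2 = 1. From πP = π: π_1 · (1 − 4/17) + π_2 · 1/10 = π_1 ⇒ π_2 · 1/10 = π_1 · 4/17 ⇒ π_2/π_1 = (4/17)/(1/10) = 40/17. Together with π_1 + π_2 = 1:
  π_1 = (1/10)/(4/17 + 1/10) = (1/10)/(57/170) = 17/57,
  π_2 = (4/17)/(4/17 + 1/10) = (4/17)/(57/170) = 40/57.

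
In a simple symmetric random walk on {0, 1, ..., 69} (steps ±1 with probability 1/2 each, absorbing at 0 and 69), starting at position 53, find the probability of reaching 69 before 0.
P(hit 69 before 0) = 53/69

Let u_k = P(hit 69 before 0 | start at k). Then u_0 = 0, u_69 = 1, and u_k = u_{k-1}/2 + u_{k+1}/2 for 1 ≤ k ≤ 68. This harmonic recurrence is solved by u_k = k/69, giving u_53 = 53/69.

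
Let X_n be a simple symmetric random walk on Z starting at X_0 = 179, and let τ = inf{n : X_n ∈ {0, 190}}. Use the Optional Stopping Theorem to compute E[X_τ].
E[X_τ] = 179

X_n is a martingale and τ is a bounded-mean stopping time (indeed τ is finite a.s. with bounded expectation since the walk is in a bounded region). By the OST, E[X_τ] = E[X_0] = 179. Equivalently: E[X_τ] = 190 · P(hit 190 first) + 0 · P(hit 0 first) = 190 · (179/190) = 179.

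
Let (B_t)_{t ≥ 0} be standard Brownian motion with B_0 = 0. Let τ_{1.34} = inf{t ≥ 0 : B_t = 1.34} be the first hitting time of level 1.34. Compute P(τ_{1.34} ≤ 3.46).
P(τ_{1.34} ≤ 3.46) = 2(1 − Φ(1.34/√3.46)) = 2(1 − Φ(0.7204)) ≈ 0.4713

By the reflection principle for standard BM, P(τ_b ≤ t) = 2 · P(B_t ≥ b). Since B_t ~ N(0, t), P(B_t ≥ 1.34) = 1 − Φ(1.34/√t) = 1 − Φ(1.34/√3.46) = 1 − Φ(0.7204) ≈ 0.23564. Doubling: P(τ_{1.34} ≤ 3.46) ≈ 2 · 0.23564 = 0.47128 ≈ 0.4713.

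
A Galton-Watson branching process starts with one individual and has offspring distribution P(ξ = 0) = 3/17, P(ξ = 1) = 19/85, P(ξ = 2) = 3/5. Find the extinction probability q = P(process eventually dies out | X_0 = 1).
q = 5/17

The pgf is f(s) = 3/17 + 19/85·s + 3/5·s². The extinction probability q is the smallest fixed point of f in [0, 1]. Setting s = f(s):
  3/5·s² + (19/85 − 1)·s + 3/17 = 0
  3/5·s² − (3/17 + 3/5)·s + 3/17 = 0
which factors as (s − 1)·(3/5·s − 3/17) = 0, giving roots s = 1 and s = (3/17)/(3/5) = 5/17.
Mean offspring μ = 19/85 + 2·3/5 = 121/85 > 1 (supercritical), so q < 1. The extinction probability is the smaller root: q = (3/17)/(3/5) = 5/17.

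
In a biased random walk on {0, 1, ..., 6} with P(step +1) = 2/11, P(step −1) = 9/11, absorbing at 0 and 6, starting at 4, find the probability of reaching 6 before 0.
P(hit 6 before 0) = (1 − (9/2)^4) / (1 − (9/2)^6) = 340/6901

Let u_k denote P(reach 6 before 0 | start at k). Boundary: u_0 = 0, u_6 = 1. Recurrence: u_k = 2/11·u_{k+1} + 9/11·u_{k-1} for 1 ≤ k ≤ 5. Try u_k = A + B·r^k with r = q/p = (9/11)/(2/11) = 9/2. Substitution satisfies the recurrence; boundary conditions give:
  u_k = (1 − r^k) / (1 − r^N) = (1 − (9/2)^4) / (1 − (9/2)^6) = 340/6901.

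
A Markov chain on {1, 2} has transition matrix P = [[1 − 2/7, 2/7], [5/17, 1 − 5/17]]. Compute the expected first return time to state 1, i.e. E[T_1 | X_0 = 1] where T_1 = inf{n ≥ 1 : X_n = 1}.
E[T_1 | X_0 = 1] = 1/π_1 = 69/35

For an irreducible recurrent Markov chain with stationary distribution π, E[T_i | X_0 = i] = 1/π_i (Kac's formula). Here π_1 = (5/17)/(2/7 + 5/17) = (5/17)/(69/119) = 35/69, so E[T_1 | X_0 = 1] = 1/π_1 = (2/7 + 5/17)/(5/17) = (69/119)/(5/17) = 69/35.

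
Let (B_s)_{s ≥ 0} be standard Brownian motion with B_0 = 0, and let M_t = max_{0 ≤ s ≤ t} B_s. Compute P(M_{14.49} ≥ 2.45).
P(M_{14.49} ≥ 2.45) = 2·P(B_{14.49} ≥ 2.45) = 2(1 − Φ(2.45/√14.49)) ≈ 0.5198

By the reflection principle for Brownian motion, P(M_t ≥ a) = 2 · P(B_t ≥ a) for a ≥ 0. Since B_t ~ N(0, t), P(B_t ≥ 2.45) = 1 − Φ(2.45/√t) = 1 − Φ(2.45/√14.49) = 1 − Φ(0.6436). So
  P(M_{14.49} ≥ 2.45) = 2(1 − Φ(0.6436)) ≈ 0.5198.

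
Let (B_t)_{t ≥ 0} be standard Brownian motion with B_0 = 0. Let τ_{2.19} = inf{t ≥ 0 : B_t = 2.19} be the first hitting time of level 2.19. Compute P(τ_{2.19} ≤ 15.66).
P(τ_{2.19} ≤ 15.66) = 2(1 − Φ(2.19/√15.66)) = 2(1 − Φ(0.5534)) ≈ 0.5800

By the reflection principle for standard BM, P(τ_b ≤ t) = 2 · P(B_t ≥ b). Since B_t ~ N(0, t), P(B_t ≥ 2.19) = 1 − Φ(2.19/√t) = 1 − Φ(2.19/√15.66) = 1 − Φ(0.5534) ≈ 0.28999. Doubling: P(τ_{2.19} ≤ 15.66) ≈ 2 · 0.28999 = 0.57998 ≈ 0.5800.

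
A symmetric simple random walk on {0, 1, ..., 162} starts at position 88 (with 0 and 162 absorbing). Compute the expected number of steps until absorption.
E[τ | X_0 = 88] = 6512

Let v_k = E[τ | X_0 = k]. Boundary: v_0 = v_162 = 0. Recurrence: v_k = 1 + (v_{k-1} + v_{k+1})/2 for 1 ≤ k ≤ 161. The particular solution to v_k − (v_{k-1} + v_{k+1})/2 = 1 is v_k = −k^2. Adding homogeneous solution A + B k and matching boundaries gives v_k = k (162 − k). Substituting k = 88: v_88 = 88 · 74 = 6512.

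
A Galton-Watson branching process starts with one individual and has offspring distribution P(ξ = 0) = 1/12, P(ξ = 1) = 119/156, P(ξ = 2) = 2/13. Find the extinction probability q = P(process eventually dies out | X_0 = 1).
q = 13/24

The pgf is f(s) = 1/12 + 119/156·s + 2/13·s². The extinction probability q is the smallest fixed point of f in [0, 1]. Setting s = f(s):
  2/13·s² + (119/156 − 1)·s + 1/12 = 0
  2/13·s² − (1/12 + 2/13)·s + 1/12 = 0
which factors as (s − 1)·(2/13·s − 1/12) = 0, giving roots s = 1 and s = (1/12)/(2/13) = 13/24.
Mean offspring μ = 119/156 + 2·2/13 = 167/156 > 1 (supercritical), so q < 1. The extinction probability is the smaller root: q = (1/12)/(2/13) = 13/24.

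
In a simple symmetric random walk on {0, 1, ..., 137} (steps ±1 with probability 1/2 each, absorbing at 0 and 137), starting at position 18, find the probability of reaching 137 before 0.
P(hit 137 before 0) = 18/137

Let u_k = P(hit 137 before 0 | start at k). Then u_0 = 0, u_137 = 1, and u_k = u_{k-1}/2 + u_{k+1}/2 for 1 ≤ k ≤ 136. This harmonic recurrence is solved by u_k = k/137, giving u_18 = 18/137.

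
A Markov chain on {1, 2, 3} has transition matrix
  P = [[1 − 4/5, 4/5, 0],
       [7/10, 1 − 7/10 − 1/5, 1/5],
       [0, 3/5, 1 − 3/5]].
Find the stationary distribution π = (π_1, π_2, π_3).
π = (21/53, 24/53, 8/53)

This is a birth-death chain on three states, which satisfies detailed balance: π_1 · P_{12} = π_2 · P_{21} and π_2 · P_{23} = π_3 · P_{32}.
From π_1 · 4/5 = π_2 · 7/10: π_2/π_1 = (4/5)/(7/10) = 8/7.
From π_2 · 1/5 = π_3 · 3/5: π_3/π_2 = (1/5)/(3/5) = 1/3.
Take π_1 proportional to 1; then unnormalized π = (1, 8/7, 8/21). Normalize by dividing by the sum 53/21:
  π = (21/53, 24/53, 8/53).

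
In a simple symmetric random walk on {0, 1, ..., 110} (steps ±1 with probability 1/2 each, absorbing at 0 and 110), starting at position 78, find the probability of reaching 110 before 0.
P(hit 110 before 0) = 78/110 = 39/55

Let u_k = P(hit 110 before 0 | start at k). Then u_0 = 0, u_110 = 1, and u_k = u_{k-1}/2 + u_{k+1}/2 for 1 ≤ k ≤ 109. This harmonic recurrence is solved by u_k = k/110, giving u_78 = 78/110 = 39/55.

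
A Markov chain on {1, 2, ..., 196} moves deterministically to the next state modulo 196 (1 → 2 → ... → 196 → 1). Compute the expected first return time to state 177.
E[T_177 | X_0 = 177] = 196

The chain cycles deterministically, so starting at state 177 it returns in exactly 196 steps. Equivalently, the stationary distribution is uniform π_j = 1/196 for every state j, so by Kac's formula E[T_177] = 1/π_177 = 196.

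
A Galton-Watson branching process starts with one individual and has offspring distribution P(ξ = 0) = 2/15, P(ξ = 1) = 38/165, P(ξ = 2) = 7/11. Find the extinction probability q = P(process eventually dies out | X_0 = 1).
q = 22/105

The pgf is f(s) = 2/15 + 38/165·s + 7/11·s². The extinction probability q is the smallest fixed point of f in [0, 1]. Setting s = f(s):
  7/11·s² + (38/165 − 1)·s + 2/15 = 0
  7/11·s² − (2/15 + 7/11)·s + 2/15 = 0
which factors as (s − 1)·(7/11·s − 2/15) = 0, giving roots s = 1 and s = (2/15)/(7/11) = 22/105.
Mean offspring μ = 38/165 + 2·7/11 = 248/165 > 1 (supercritical), so q < 1. The extinction probability is the smaller root: q = (2/15)/(7/11) = 22/105.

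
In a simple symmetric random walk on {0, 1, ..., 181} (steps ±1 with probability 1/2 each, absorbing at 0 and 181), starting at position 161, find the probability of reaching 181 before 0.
P(hit 181 before 0) = 161/181

Let u_k = P(hit 181 before 0 | start at k). Then u_0 = 0, u_181 = 1, and u_k = u_{k-1}/2 + u_{k+1}/2 for 1 ≤ k ≤ 180. This harmonic recurrence is solved by u_k = k/181, giving u_161 = 161/181.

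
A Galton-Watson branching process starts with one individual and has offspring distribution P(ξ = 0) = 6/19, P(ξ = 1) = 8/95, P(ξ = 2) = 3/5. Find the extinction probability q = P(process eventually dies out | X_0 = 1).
q = 10/19

The pgf is f(s) = 6/19 + 8/95·s + 3/5·s². The extinction probability q is the smallest fixed point of f in [0, 1]. Setting s = f(s):
  3/5·s² + (8/95 − 1)·s + 6/19 = 0
  3/5·s² − (6/19 + 3/5)·s + 6/19 = 0
which factors as (s − 1)·(3/5·s − 6/19) = 0, giving roots s = 1 and s = (6/19)/(3/5) = 10/19.
Mean offspring μ = 8/95 + 2·3/5 = 122/95 > 1 (supercritical), so q < 1. The extinction probability is the smaller root: q = (6/19)/(3/5) = 10/19.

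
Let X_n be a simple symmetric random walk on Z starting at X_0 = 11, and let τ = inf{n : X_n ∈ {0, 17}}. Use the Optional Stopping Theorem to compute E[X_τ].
E[X_τ] = 11

X_n is a martingale and τ is a bounded-mean stopping time (indeed τ is finite a.s. with bounded expectation since the walk is in a bounded region). By the OST, E[X_τ] = E[X_0] = 11. Equivalently: E[X_τ] = 17 · P(hit 17 first) + 0 · P(hit 0 first) = 17 · (11/17) = 11.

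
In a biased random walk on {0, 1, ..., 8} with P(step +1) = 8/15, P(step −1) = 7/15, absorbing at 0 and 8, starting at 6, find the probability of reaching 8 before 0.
P(hit 8 before 0) = (1 − (7/8)^6) / (1 − (7/8)^8) = 616512/734161

Let u_k denote P(reach 8 before 0 | start at k). Boundary: u_0 = 0, u_8 = 1. Recurrence: u_k = 8/15·u_{k+1} + 7/15·u_{k-1} for 1 ≤ k ≤ 7. Try u_k = A + B·r^k with r = q/p = (7/15)/(8/15) = 7/8. Substitution satisfies the recurrence; boundary conditions give:
  u_k = (1 − r^k) / (1 − r^N) = (1 − (7/8)^6) / (1 − (7/8)^8) = 616512/734161.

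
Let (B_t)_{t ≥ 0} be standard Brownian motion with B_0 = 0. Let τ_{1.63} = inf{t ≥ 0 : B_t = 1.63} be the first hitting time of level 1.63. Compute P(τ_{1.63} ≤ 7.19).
P(τ_{1.63} ≤ 7.19) = 2(1 − Φ(1.63/√7.19)) = 2(1 − Φ(0.6079)) ≈ 0.5433

By the reflection principle for standard BM, P(τ_b ≤ t) = 2 · P(B_t ≥ b). Since B_t ~ N(0, t), P(B_t ≥ 1.63) = 1 − Φ(1.63/√t) = 1 − Φ(1.63/√7.19) = 1 − Φ(0.6079) ≈ 0.27163. Doubling: P(τ_{1.63} ≤ 7.19) ≈ 2 · 0.27163 = 0.54326 ≈ 0.5433.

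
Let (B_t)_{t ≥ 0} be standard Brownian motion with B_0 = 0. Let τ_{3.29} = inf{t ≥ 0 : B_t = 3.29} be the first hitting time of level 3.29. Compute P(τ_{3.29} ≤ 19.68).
P(τ_{3.29} ≤ 19.68) = 2(1 − Φ(3.29/√19.68)) = 2(1 − Φ(0.7416)) ≈ 0.4583

By the reflection principle for standard BM, P(τ_b ≤ t) = 2 · P(B_t ≥ b). Since B_t ~ N(0, t), P(B_t ≥ 3.29) = 1 − Φ(3.29/√t) = 1 − Φ(3.29/√19.68) = 1 − Φ(0.7416) ≈ 0.22916. Doubling: P(τ_{3.29} ≤ 19.68) ≈ 2 · 0.22916 = 0.45832 ≈ 0.4583.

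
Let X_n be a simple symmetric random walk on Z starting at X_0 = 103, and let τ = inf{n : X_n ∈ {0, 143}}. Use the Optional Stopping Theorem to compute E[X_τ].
E[X_τ] = 103

X_n is a martingale and τ is a bounded-mean stopping time (indeed τ is finite a.s. with bounded expectation since the walk is in a bounded region). By the OST, E[X_τ] = E[X_0] = 103. Equivalently: E[X_τ] = 143 · P(hit 143 first) + 0 · P(hit 0 first) = 143 · (103/143) = 103.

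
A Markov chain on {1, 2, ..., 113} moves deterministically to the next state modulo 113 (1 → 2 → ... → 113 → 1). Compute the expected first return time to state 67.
E[T_67 | X_0 = 67] = 113

The chain cycles deterministically, so starting at state 67 it returns in exactly 113 steps. Equivalently, the stationary distribution is uniform π_j = 1/113 for every state j, so by Kac's formula E[T_67] = 1/π_67 = 113.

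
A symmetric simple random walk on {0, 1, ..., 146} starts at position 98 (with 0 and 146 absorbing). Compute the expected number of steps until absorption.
E[τ | X_0 = 98] = 4704

Let v_k = E[τ | X_0 = k]. Boundary: v_0 = v_146 = 0. Recurrence: v_k = 1 + (v_{k-1} + v_{k+1})/2 for 1 ≤ k ≤ 145. The particular solution to v_k − (v_{k-1} + v_{k+1})/2 = 1 is v_k = −k^2. Adding homogeneous solution A + B k and matching boundaries gives v_k = k (146 − k). Substituting k = 98: v_98 = 98 · 48 = 4704.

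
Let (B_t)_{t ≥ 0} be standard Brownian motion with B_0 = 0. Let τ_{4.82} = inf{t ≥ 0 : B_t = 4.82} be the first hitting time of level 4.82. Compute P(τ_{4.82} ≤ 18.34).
P(τ_{4.82} ≤ 18.34) = 2(1 − Φ(4.82/√18.34)) = 2(1 − Φ(1.1255)) ≈ 0.2604

By the reflection principle for standard BM, P(τ_b ≤ t) = 2 · P(B_t ≥ b). Since B_t ~ N(0, t), P(B_t ≥ 4.82) = 1 − Φ(4.82/√t) = 1 − Φ(4.82/√18.34) = 1 − Φ(1.1255) ≈ 0.13019. Doubling: P(τ_{4.82} ≤ 18.34) ≈ 2 · 0.13019 = 0.26038 ≈ 0.2604.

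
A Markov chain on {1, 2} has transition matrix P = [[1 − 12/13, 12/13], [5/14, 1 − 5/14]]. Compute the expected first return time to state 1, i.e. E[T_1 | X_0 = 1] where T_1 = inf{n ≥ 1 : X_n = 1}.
E[T_1 | X_0 = 1] = 1/π_1 = 233/65

For an irreducible recurrent Markov chain with stationary distribution π, E[T_i | X_0 = i] = 1/π_i (Kac's formula). Here π_1 = (5/14)/(12/13 + 5/14) = (5/14)/(233/182) = 65/233, so E[T_1 | X_0 = 1] = 1/π_1 = (12/13 + 5/14)/(5/14) = (233/182)/(5/14) = 233/65.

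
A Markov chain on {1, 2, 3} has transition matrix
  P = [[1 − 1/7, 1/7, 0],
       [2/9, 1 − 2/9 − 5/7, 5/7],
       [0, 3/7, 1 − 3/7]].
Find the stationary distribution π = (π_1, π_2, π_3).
π = (7/19, 9/38, 15/38)

This is a birth-death chain on three states, which satisfies detailed balance: π_1 · P_{12} = π_2 · P_{21} and π_2 · P_{23} = π_3 · P_{32}.
From π_1 · 1/7 = π_2 · 2/9: π_2/π_1 = (1/7)/(2/9) = 9/14.
From π_2 · 5/7 = π_3 · 3/7: π_3/π_2 = (5/7)/(3/7) = 5/3.
Take π_1 proportional to 1; then unnormalized π = (1, 9/14, 15/14). Normalize by dividing by the sum 19/7:
  π = (7/19, 9/38, 15/38).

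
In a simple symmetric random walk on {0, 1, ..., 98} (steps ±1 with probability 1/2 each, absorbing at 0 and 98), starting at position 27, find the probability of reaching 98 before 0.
P(hit 98 before 0) = 27/98

Let u_k = P(hit 98 before 0 | start at k). Then u_0 = 0, u_98 = 1, and u_k = u_{k-1}/2 + u_{k+1}/2 for 1 ≤ k ≤ 97. This harmonic recurrence is solved by u_k = k/98, giving u_27 = 27/98.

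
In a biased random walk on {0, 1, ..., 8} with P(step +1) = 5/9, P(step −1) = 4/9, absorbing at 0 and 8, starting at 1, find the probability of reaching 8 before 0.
P(hit 8 before 0) = (1 − (4/5)^1) / (1 − (4/5)^8) = 78125/325089

Let u_k denote P(reach 8 before 0 | start at k). Boundary: u_0 = 0, u_8 = 1. Recurrence: u_k = 5/9·u_{k+1} + 4/9·u_{k-1} for 1 ≤ k ≤ 7. Try u_k = A + B·r^k with r = q/p = (4/9)/(5/9) = 4/5. Substitution satisfies the recurrence; boundary conditions give:
  u_k = (1 − r^k) / (1 − r^N) = (1 − (4/5)^1) / (1 − (4/5)^8) = 78125/325089.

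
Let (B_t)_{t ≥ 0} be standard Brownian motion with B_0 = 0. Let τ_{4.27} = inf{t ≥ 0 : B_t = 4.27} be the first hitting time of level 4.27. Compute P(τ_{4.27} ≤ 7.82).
P(τ_{4.27} ≤ 7.82) = 2(1 − Φ(4.27/√7.82)) = 2(1 − Φ(1.5269)) ≈ 0.1268

By the reflection principle for standard BM, P(τ_b ≤ t) = 2 · P(B_t ≥ b). Since B_t ~ N(0, t), P(B_t ≥ 4.27) = 1 − Φ(4.27/√t) = 1 − Φ(4.27/√7.82) = 1 − Φ(1.5269) ≈ 0.06339. Doubling: P(τ_{4.27} ≤ 7.82) ≈ 2 · 0.06339 = 0.12678 ≈ 0.1268.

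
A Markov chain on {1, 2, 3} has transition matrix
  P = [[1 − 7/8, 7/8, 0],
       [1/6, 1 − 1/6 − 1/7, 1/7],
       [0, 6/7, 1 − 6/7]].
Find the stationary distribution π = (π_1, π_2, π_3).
π = (8/57, 14/19, 7/57)

This is a birth-death chain on three states, which satisfies detailed balance: π_1 · P_{12} = π_2 · P_{21} and π_2 · P_{23} = π_3 · P_{32}.
From π_1 · 7/8 = π_2 · 1/6: π_2/π_1 = (7/8)/(1/6) = 21/4.
From π_2 · 1/7 = π_3 · 6/7: π_3/π_2 = (1/7)/(6/7) = 1/6.
Take π_1 proportional to 1; then unnormalized π = (1, 21/4, 7/8). Normalize by dividing by the sum 57/8:
  π = (8/57, 14/19, 7/57).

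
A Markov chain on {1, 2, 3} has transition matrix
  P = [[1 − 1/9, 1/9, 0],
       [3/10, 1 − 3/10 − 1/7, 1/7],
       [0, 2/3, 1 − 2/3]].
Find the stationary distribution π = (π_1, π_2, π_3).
π = (189/274, 35/137, 15/274)

This is a birth-death chain on three states, which satisfies detailed balance: π_1 · P_{12} = π_2 · P_{21} and π_2 · P_{23} = π_3 · P_{32}.
From π_1 · 1/9 = π_2 · 3/10: π_2/π_1 = (1/9)/(3/10) = 10/27.
From π_2 · 1/7 = π_3 · 2/3: π_3/π_2 = (1/7)/(2/3) = 3/14.
Take π_1 proportional to 1; then unnormalized π = (1, 10/27, 5/63). Normalize by dividing by the sum 274/189:
  π = (189/274, 35/137, 15/274).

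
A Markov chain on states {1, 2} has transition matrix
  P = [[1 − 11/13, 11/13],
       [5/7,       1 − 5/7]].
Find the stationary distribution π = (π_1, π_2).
π_1 = 65/142, π_2 = 77/142

Solve πP = π with π_1 + π_2 = 1. From πP = π: π_1 · (1 − 11/13) + π_2 · 5/7 = π_1 ⇒ π_2 · 5/7 = π_1 · 11/13 ⇒ π_2/π_1 = (11/13)/(5/7) = 77/65. Together with π_1 + π_2 = 1:
  π_1 = (5/7)/(11/13 + 5/7) = (5/7)/(142/91) = 65/142,
  π_2 = (11/13)/(11/13 + 5/7) = (11/13)/(142/91) = 77/142.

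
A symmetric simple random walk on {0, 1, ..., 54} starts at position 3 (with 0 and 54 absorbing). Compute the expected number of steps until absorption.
E[τ | X_0 = 3] = 153

Let v_k = E[τ | X_0 = k]. Boundary: v_0 = v_54 = 0. Recurrence: v_k = 1 + (v_{k-1} + v_{k+1})/2 for 1 ≤ k ≤ 53. The particular solution to v_k − (v_{k-1} + v_{k+1})/2 = 1 is v_k = −k^2. Adding homogeneous solution A + B k and matching boundaries gives v_k = k (54 − k). Substituting k = 3: v_3 = 3 · 51 = 153.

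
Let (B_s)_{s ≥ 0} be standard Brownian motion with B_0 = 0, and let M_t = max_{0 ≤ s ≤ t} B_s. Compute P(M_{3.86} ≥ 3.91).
P(M_{3.86} ≥ 3.91) = 2·P(B_{3.86} ≥ 3.91) = 2(1 − Φ(3.91/√3.86)) ≈ 0.0466

By the reflection principle for Brownian motion, P(M_t ≥ a) = 2 · P(B_t ≥ a) for a ≥ 0. Since B_t ~ N(0, t), P(B_t ≥ 3.91) = 1 − Φ(3.91/√t) = 1 − Φ(3.91/√3.86) = 1 − Φ(1.9901). So
  P(M_{3.86} ≥ 3.91) = 2(1 − Φ(1.9901)) ≈ 0.0466.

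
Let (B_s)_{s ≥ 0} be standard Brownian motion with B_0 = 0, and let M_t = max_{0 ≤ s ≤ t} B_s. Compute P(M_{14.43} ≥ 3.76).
P(M_{14.43} ≥ 3.76) = 2·P(B_{14.43} ≥ 3.76) = 2(1 − Φ(3.76/√14.43)) ≈ 0.3223

By the reflection principle for Brownian motion, P(M_t ≥ a) = 2 · P(B_t ≥ a) for a ≥ 0. Since B_t ~ N(0, t), P(B_t ≥ 3.76) = 1 − Φ(3.76/√t) = 1 − Φ(3.76/√14.43) = 1 − Φ(0.9898). So
  P(M_{14.43} ≥ 3.76) = 2(1 − Φ(0.9898)) ≈ 0.3223.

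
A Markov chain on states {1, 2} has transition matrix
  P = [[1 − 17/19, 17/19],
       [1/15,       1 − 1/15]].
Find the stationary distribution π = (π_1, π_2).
π_1 = 19/274, π_2 = 255/274

Solve πP = π with π_1 + π_2 = 1. From πP = π: π_1 · (1 − 17/19) + π_2 · 1/15 = π_1 ⇒ π_2 · 1/15 = π_1 · 17/19 ⇒ π_2/π_1 = (17/19)/(1/15) = 255/19. Together with π_1 + π_2 = 1:
  π_1 = (1/15)/(17/19 + 1/15) = (1/15)/(274/285) = 19/274,
  π_2 = (17/19)/(17/19 + 1/15) = (17/19)/(274/285) = 255/274.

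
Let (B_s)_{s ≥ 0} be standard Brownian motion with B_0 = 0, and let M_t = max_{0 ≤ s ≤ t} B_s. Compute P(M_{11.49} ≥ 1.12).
P(M_{11.49} ≥ 1.12) = 2·P(B_{11.49} ≥ 1.12) = 2(1 − Φ(1.12/√11.49)) ≈ 0.7411

By the reflection principle for Brownian motion, P(M_t ≥ a) = 2 · P(B_t ≥ a) for a ≥ 0. Since B_t ~ N(0, t), P(B_t ≥ 1.12) = 1 − Φ(1.12/√t) = 1 − Φ(1.12/√11.49) = 1 − Φ(0.3304). So
  P(M_{11.49} ≥ 1.12) = 2(1 − Φ(0.3304)) ≈ 0.7411.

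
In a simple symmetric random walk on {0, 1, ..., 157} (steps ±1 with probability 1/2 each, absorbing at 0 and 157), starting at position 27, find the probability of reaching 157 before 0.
P(hit 157 before 0) = 27/157

Let u_k = P(hit 157 before 0 | start at k). Then u_0 = 0, u_157 = 1, and u_k = u_{k-1}/2 + u_{k+1}/2 for 1 ≤ k ≤ 156. This harmonic recurrence is solved by u_k = k/157, giving u_27 = 27/157.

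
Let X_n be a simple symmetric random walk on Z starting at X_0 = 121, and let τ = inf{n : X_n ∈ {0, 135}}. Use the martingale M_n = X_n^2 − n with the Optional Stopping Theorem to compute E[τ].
E[τ] = 1694

M_n = X_n^2 − n is a martingale (since E[X_{n+1}^2 | F_n] = X_n^2 + 1). By OST (τ has finite mean in a bounded region), E[M_τ] = E[M_0] = X_0^2 − 0 = 121^2 = 14641. Also E[M_τ] = E[X_τ^2] − E[τ]. The walk exits at 0 or 135, with P(hit 135 first) = 121/135, so E[X_τ^2] = 135^2 · 121/135 + 0 = 16335. Thus E[τ] = E[X_τ^2] − E[M_τ] = 16335 − 14641 = 1694 = 121(135 − 121) = 1694.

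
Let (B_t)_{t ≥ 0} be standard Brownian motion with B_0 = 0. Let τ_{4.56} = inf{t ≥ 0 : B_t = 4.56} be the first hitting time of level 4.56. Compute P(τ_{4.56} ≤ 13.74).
P(τ_{4.56} ≤ 13.74) = 2(1 − Φ(4.56/√13.74)) = 2(1 − Φ(1.2302)) ≈ 0.2186

By the reflection principle for standard BM, P(τ_b ≤ t) = 2 · P(B_t ≥ b). Since B_t ~ N(0, t), P(B_t ≥ 4.56) = 1 − Φ(4.56/√t) = 1 − Φ(4.56/√13.74) = 1 − Φ(1.2302) ≈ 0.10931. Doubling: P(τ_{4.56} ≤ 13.74) ≈ 2 · 0.10931 = 0.21862 ≈ 0.2186.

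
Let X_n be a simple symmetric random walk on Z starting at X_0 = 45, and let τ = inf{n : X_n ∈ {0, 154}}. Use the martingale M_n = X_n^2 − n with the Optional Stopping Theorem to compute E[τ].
E[τ] = 4905

M_n = X_n^2 − n is a martingale (since E[X_{n+1}^2 | F_n] = X_n^2 + 1). By OST (τ has finite mean in a bounded region), E[M_τ] = E[M_0] = X_0^2 − 0 = 45^2 = 2025. Also E[M_τ] = E[X_τ^2] − E[τ]. The walk exits at 0 or 154, with P(hit 154 first) = 45/154, so E[X_τ^2] = 154^2 · 45/154 + 0 = 6930. Thus E[τ] = E[X_τ^2] − E[M_τ] = 6930 − 2025 = 4905 = 45(154 − 45) = 4905.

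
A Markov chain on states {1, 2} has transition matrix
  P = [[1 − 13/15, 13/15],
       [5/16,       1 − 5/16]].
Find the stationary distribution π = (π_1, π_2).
π_1 = 75/283, π_2 = 208/283

Solve πP = π with π_1 + π_2 = 1. From πP = π: π_1 · (1 − 13/15) + π_2 · 5/16 = π_1 ⇒ π_2 · 5/16 = π_1 · 13/15 ⇒ π_2/π_1 = (13/15)/(5/16) = 208/75. Together with π_1 + π_2 = 1:
  π_1 = (5/16)/(13/15 + 5/16) = (5/16)/(283/240) = 75/283,
  π_2 = (13/15)/(13/15 + 5/16) = (13/15)/(283/240) = 208/283.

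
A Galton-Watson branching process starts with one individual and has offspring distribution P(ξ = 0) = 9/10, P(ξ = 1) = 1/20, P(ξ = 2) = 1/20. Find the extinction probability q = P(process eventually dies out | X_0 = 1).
q = 1

Mean offspring μ = 0·9/10 + 1·1/20 + 2·1/20 = 3/20 ≤ 1. For μ ≤ 1 with offspring not concentrated at 1, the Galton-Watson process goes extinct almost surely, so q = 1.
(Algebraic check: The pgf is f(s) = 9/10 + 1/20·s + 1/20·s². The extinction probability q is the smallest fixed point of f in [0, 1]. Setting s = f(s):
  1/20·s² + (1/20 − 1)·s + 9/10 = 0
  1/20·s² − (9/10 + 1/20)·s + 9/10 = 0
which factors as (s − 1)·(1/20·s − 9/10) = 0, giving roots s = 1 and s = (9/10)/(1/20) = 18. Since 18 ≥ 1, the smallest root in [0, 1] is s = 1.)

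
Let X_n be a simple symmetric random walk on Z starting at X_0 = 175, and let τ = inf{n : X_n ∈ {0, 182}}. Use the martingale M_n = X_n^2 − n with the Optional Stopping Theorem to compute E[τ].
E[τ] = 1225

M_n = X_n^2 − n is a martingale (since E[X_{n+1}^2 | F_n] = X_n^2 + 1). By OST (τ has finite mean in a bounded region), E[M_τ] = E[M_0] = X_0^2 − 0 = 175^2 = 30625. Also E[M_τ] = E[X_τ^2] − E[τ]. The walk exits at 0 or 182, with P(hit 182 first) = 175/182, so E[X_τ^2] = 182^2 · 175/182 + 0 = 31850. Thus E[τ] = E[X_τ^2] − E[M_τ] = 31850 − 30625 = 1225 = 175(182 − 175) = 1225.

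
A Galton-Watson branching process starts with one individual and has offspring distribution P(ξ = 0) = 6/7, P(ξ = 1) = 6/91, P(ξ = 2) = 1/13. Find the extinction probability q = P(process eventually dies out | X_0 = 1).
q = 1

Mean offspring μ = 0·6/7 + 1·6/91 + 2·1/13 = 20/91 ≤ 1. For μ ≤ 1 with offspring not concentrated at 1, the Galton-Watson process goes extinct almost surely, so q = 1.
(Algebraic check: The pgf is f(s) = 6/7 + 6/91·s + 1/13·s². The extinction probability q is the smallest fixed point of f in [0, 1]. Setting s = f(s):
  1/13·s² + (6/91 − 1)·s + 6/7 = 0
  1/13·s² − (6/7 + 1/13)·s + 6/7 = 0
which factors as (s − 1)·(1/13·s − 6/7) = 0, giving roots s = 1 and s = (6/7)/(1/13) = 78/7. Since 78/7 ≥ 1, the smallest root in [0, 1] is s = 1.)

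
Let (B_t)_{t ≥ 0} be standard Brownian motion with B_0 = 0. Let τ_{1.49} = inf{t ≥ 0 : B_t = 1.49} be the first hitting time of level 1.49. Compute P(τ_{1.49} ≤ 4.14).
P(τ_{1.49} ≤ 4.14) = 2(1 − Φ(1.49/√4.14)) = 2(1 − Φ(0.7323)) ≈ 0.4640

By the reflection principle for standard BM, P(τ_b ≤ t) = 2 · P(B_t ≥ b). Since B_t ~ N(0, t), P(B_t ≥ 1.49) = 1 − Φ(1.49/√t) = 1 − Φ(1.49/√4.14) = 1 − Φ(0.7323) ≈ 0.23199. Doubling: P(τ_{1.49} ≤ 4.14) ≈ 2 · 0.23199 = 0.46398 ≈ 0.4640.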